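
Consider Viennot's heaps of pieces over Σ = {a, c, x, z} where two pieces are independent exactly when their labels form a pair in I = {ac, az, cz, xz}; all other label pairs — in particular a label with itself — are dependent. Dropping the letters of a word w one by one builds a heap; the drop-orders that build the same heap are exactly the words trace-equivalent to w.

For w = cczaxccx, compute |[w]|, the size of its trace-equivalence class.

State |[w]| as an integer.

#0=c has no predecessor
#1=c depends on [0:c]
#2=z has no predecessor
#3=a has no predecessor
#4=x depends on [1:c, 3:a]
#5=c depends on [4:x]
#6=c depends on [5:c]
#7=x depends on [6:c]
sources: [0:c, 2:z, 3:a]
N(rest) = Σ N(rest − s) over sources s of rest; N(one piece) = 1:
  size 1 → [2]=1  [7]=1
  size 2 → [2,7]=2  [6,7]=1
  size 3 → [2,6,7]=3  [5,6,7]=1
  size 4 → [2,5,6,7]=4  [4,5,6,7]=1
  size 5 → [1,4,5,6,7]=1  [2,4,5,6,7]=5  [3,4,5,6,7]=1
  size 6 → [0,1,4,5,6,7]=1  [1,2,4,5,6,7]=6  [1,3,4,5,6,7]=2  [2,3,4,5,6,7]=6
  first=0(c) contributes 14
  first=2(z) contributes 3
  first=3(a) contributes 7
|[w]| = 24

24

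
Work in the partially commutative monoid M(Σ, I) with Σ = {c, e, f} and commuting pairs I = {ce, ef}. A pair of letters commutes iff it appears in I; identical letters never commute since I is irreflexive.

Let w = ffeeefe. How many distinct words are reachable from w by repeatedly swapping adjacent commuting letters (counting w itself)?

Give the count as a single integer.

piece 0:f — minimal
piece 1:f rests on {0:f}
piece 2:e — minimal
piece 3:e rests on {2:e}
piece 4:e rests on {3:e}
piece 5:f rests on {1:f}
piece 6:e rests on {4:e}
minimal pieces: {0:f, 2:e}
ways to finish when only these pieces remain (= sum over removing one remaining piece with nothing left below it):
  1 left: {5}→1  {6}→1
  2 left: {1,5}→1  {4,6}→1  {5,6}→2
  3 left: {0,1,5}→1  {1,5,6}→3  {3,4,6}→1  {4,5,6}→3
  4 left: {0,1,5,6}→4  {1,4,5,6}→6  {2,3,4,6}→1  {3,4,5,6}→4
  5 left: {0,1,4,5,6}→10  {1,3,4,5,6}→10  {2,3,4,5,6}→5
  placing 0:f first → 15 extensions
  placing 2:e first → 20 extensions
total linear extensions = 35

35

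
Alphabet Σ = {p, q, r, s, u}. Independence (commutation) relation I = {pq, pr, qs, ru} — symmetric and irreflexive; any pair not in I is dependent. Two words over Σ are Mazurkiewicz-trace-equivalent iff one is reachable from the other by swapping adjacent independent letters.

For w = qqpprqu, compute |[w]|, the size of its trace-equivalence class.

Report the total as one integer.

drop 0:q onto floor
drop 1:q onto {0:q}
drop 2:p onto floor
drop 3:p onto {2:p}
drop 4:r onto {1:q}
drop 5:q onto {4:r}
drop 6:u onto {3:p, 5:q}
ground layer = {0:q, 2:p}
drop-orders for the pieces not yet dropped (sum over which currently-grounded one goes next):
  1 to go: {6} 1
  2 to go: {3,6} 1  {5,6} 1
  3 to go: {2,3,6} 1  {3,5,6} 2  {4,5,6} 1
  4 to go: {1,4,5,6} 1  {2,3,5,6} 3  {3,4,5,6} 3
  5 to go: {0,1,4,5,6} 1  {1,3,4,5,6} 4  {2,3,4,5,6} 6
  if 0:q drops first: 10 orders
  if 2:p drops first: 5 orders
heap linearizations: 15

15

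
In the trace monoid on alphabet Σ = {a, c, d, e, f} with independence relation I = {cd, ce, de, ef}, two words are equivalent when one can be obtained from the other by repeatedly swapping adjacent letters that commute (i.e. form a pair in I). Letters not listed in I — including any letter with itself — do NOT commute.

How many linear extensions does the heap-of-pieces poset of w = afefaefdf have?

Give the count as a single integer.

drop 0:a onto floor
drop 1:f onto {0:a}
drop 2:e onto {0:a}
drop 3:f onto {1:f}
drop 4:a onto {2:e, 3:f}
drop 5:e onto {4:a}
drop 6:f onto {4:a}
drop 7:d onto {6:f}
drop 8:f onto {7:d}
ground layer = {0:a}
drop-orders for the pieces not yet dropped (sum over which currently-grounded one goes next):
  1 to go: {5} 1  {8} 1
  2 to go: {5,8} 2  {7,8} 1
  3 to go: {5,7,8} 3  {6,7,8} 1
  4 to go: {5,6,7,8} 4
  5 to go: {4,5,6,7,8} 4
  6 to go: {2,4,5,6,7,8} 4  {3,4,5,6,7,8} 4
  7 to go: {1,3,4,5,6,7,8} 4  {2,3,4,5,6,7,8} 8
  if 0:a drops first: 12 orders

12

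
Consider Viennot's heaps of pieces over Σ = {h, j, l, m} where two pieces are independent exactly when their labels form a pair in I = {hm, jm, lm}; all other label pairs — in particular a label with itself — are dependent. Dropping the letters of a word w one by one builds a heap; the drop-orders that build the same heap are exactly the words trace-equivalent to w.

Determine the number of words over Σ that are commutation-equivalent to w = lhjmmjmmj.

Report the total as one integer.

126

0(l) covers ∅
1(h) covers 0:l
2(j) covers 1:h
3(m) covers ∅
4(m) covers 3:m
5(j) covers 2:j
6(m) covers 4:m
7(m) covers 6:m
8(j) covers 5:j
floor of heap: 0:l, 3:m
completions by unplaced set U, small U first (add the entries for U minus each lowest piece of U):
  |U|=1: {7}:1  {8}:1
  |U|=2: {5,8}:1  {6,7}:1  {7,8}:2
  |U|=3: {2,5,8}:1  {4,6,7}:1  {5,7,8}:3  {6,7,8}:3
  |U|=4: {1,2,5,8}:1  {2,5,7,8}:4  {3,4,6,7}:1  {4,6,7,8}:4  {5,6,7,8}:6
  |U|=5: {0,1,2,5,8}:1  {1,2,5,7,8}:5  {2,5,6,7,8}:10  {3,4,6,7,8}:5  {4,5,6,7,8}:10
  |U|=6: {0,1,2,5,7,8}:6  {1,2,5,6,7,8}:15  {2,4,5,6,7,8}:20  {3,4,5,6,7,8}:15
  |U|=7: {0,1,2,5,6,7,8}:21  {1,2,4,5,6,7,8}:35  {2,3,4,5,6,7,8}:35
  start at 0(l): 70
  start at 3(m): 56
sum over floor = 126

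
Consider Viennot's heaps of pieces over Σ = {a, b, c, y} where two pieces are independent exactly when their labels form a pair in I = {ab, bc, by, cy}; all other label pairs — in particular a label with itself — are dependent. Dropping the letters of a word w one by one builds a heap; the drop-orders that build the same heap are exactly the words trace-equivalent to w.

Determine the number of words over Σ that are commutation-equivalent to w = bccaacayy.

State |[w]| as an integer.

9

drop 0:b onto floor
drop 1:c onto floor
drop 2:c onto {1:c}
drop 3:a onto {2:c}
drop 4:a onto {3:a}
drop 5:c onto {4:a}
drop 6:a onto {5:c}
drop 7:y onto {6:a}
drop 8:y onto {7:y}
ground layer = {0:b, 1:c}
drop-orders for the pieces not yet dropped (sum over which currently-grounded one goes next):
  1 to go: {0} 1  {8} 1
  2 to go: {0,8} 2  {7,8} 1
  3 to go: {0,7,8} 3  {6,7,8} 1
  4 to go: {0,6,7,8} 4  {5,6,7,8} 1
  5 to go: {0,5,6,7,8} 5  {4,5,6,7,8} 1
  6 to go: {0,4,5,6,7,8} 6  {3,4,5,6,7,8} 1
  7 to go: {0,3,4,5,6,7,8} 7  {2,3,4,5,6,7,8} 1
  if 0:b drops first: 1 orders
  if 1:c drops first: 8 orders
heap linearizations: 9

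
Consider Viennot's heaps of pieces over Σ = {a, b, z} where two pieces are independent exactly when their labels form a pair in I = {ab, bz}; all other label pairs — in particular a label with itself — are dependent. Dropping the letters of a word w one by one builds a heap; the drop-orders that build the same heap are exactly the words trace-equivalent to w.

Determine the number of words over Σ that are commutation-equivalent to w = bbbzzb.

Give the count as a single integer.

0(b) covers ∅
1(b) covers 0:b
2(b) covers 1:b
3(z) covers ∅
4(z) covers 3:z
5(b) covers 2:b
floor of heap: 0:b, 3:z
completions by unplaced set U, small U first (add the entries for U minus each lowest piece of U):
  |U|=1: {4}:1  {5}:1
  |U|=2: {2,5}:1  {3,4}:1  {4,5}:2
  |U|=3: {1,2,5}:1  {2,4,5}:3  {3,4,5}:3
  |U|=4: {0,1,2,5}:1  {1,2,4,5}:4  {2,3,4,5}:6
  start at 0(b): 10
  start at 3(z): 5
sum over floor = 15

15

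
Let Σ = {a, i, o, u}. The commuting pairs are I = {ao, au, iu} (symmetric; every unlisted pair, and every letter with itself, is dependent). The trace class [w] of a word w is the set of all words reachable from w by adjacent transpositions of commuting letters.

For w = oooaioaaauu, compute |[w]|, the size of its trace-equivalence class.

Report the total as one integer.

#0=o has no predecessor
#1=o depends on [0:o]
#2=o depends on [1:o]
#3=a has no predecessor
#4=i depends on [2:o, 3:a]
#5=o depends on [4:i]
#6=a depends on [4:i]
#7=a depends on [6:a]
#8=a depends on [7:a]
#9=u depends on [5:o]
#10=u depends on [9:u]
sources: [0:o, 3:a]
N(rest) = Σ N(rest − s) over sources s of rest; N(one piece) = 1:
  size 1 → [8]=1  [10]=1
  size 2 → [7,8]=1  [8,10]=2  [9,10]=1
  size 3 → [5,9,10]=1  [6,7,8]=1  [7,8,10]=3  [8,9,10]=3
  size 4 → [5,8,9,10]=4  [6,7,8,10]=4  [7,8,9,10]=6
  size 5 → [5,7,8,9,10]=10  [6,7,8,9,10]=10
  size 6 → [5,6,7,8,9,10]=20
  size 7 → [4,5,6,7,8,9,10]=20
  size 8 → [2,4,5,6,7,8,9,10]=20  [3,4,5,6,7,8,9,10]=20
  size 9 → [1,2,4,5,6,7,8,9,10]=20  [2,3,4,5,6,7,8,9,10]=40
  first=0(o) contributes 60
  first=3(a) contributes 20
|[w]| = 80

80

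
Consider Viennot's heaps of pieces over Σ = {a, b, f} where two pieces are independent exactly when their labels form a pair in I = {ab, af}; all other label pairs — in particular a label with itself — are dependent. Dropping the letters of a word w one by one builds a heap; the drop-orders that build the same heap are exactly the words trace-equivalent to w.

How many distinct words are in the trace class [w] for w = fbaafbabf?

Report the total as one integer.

drop 0:f onto floor
drop 1:b onto {0:f}
drop 2:a onto floor
drop 3:a onto {2:a}
drop 4:f onto {1:b}
drop 5:b onto {4:f}
drop 6:a onto {3:a}
drop 7:b onto {5:b}
drop 8:f onto {7:b}
ground layer = {0:f, 2:a}
drop-orders for the pieces not yet dropped (sum over which currently-grounded one goes next):
  1 to go: {6} 1  {8} 1
  2 to go: {3,6} 1  {6,8} 2  {7,8} 1
  3 to go: {2,3,6} 1  {3,6,8} 3  {5,7,8} 1  {6,7,8} 3
  4 to go: {2,3,6,8} 4  {3,6,7,8} 6  {4,5,7,8} 1  {5,6,7,8} 4
  5 to go: {1,4,5,7,8} 1  {2,3,6,7,8} 10  {3,5,6,7,8} 10  {4,5,6,7,8} 5
  6 to go: {0,1,4,5,7,8} 1  {1,4,5,6,7,8} 6  {2,3,5,6,7,8} 20  {3,4,5,6,7,8} 15
  7 to go: {0,1,4,5,6,7,8} 7  {1,3,4,5,6,7,8} 21  {2,3,4,5,6,7,8} 35
  if 0:f drops first: 56 orders
  if 2:a drops first: 28 orders
heap linearizations: 84

84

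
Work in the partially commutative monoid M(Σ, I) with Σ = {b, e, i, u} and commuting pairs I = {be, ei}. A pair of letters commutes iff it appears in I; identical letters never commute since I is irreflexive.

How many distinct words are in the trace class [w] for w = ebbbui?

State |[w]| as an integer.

4

piece 0:e — minimal
piece 1:b — minimal
piece 2:b rests on {1:b}
piece 3:b rests on {2:b}
piece 4:u rests on {0:e, 3:b}
piece 5:i rests on {4:u}
minimal pieces: {0:e, 1:b}
ways to finish when only these pieces remain (= sum over removing one remaining piece with nothing left below it):
  1 left: {5}→1
  2 left: {4,5}→1
  3 left: {0,4,5}→1  {3,4,5}→1
  4 left: {0,3,4,5}→2  {2,3,4,5}→1
  placing 0:e first → 1 extensions
  placing 1:b first → 3 extensions
total linear extensions = 4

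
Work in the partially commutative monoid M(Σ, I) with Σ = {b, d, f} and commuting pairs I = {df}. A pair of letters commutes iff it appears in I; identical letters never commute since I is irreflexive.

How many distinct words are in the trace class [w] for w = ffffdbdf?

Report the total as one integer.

10

#0=f has no predecessor
#1=f depends on [0:f]
#2=f depends on [1:f]
#3=f depends on [2:f]
#4=d has no predecessor
#5=b depends on [3:f, 4:d]
#6=d depends on [5:b]
#7=f depends on [5:b]
sources: [0:f, 4:d]
N(rest) = Σ N(rest − s) over sources s of rest; N(one piece) = 1:
  size 1 → [6]=1  [7]=1
  size 2 → [6,7]=2
  size 3 → [5,6,7]=2
  size 4 → [3,5,6,7]=2  [4,5,6,7]=2
  size 5 → [2,3,5,6,7]=2  [3,4,5,6,7]=4
  size 6 → [1,2,3,5,6,7]=2  [2,3,4,5,6,7]=6
  first=0(f) contributes 8
  first=4(d) contributes 2
|[w]| = 10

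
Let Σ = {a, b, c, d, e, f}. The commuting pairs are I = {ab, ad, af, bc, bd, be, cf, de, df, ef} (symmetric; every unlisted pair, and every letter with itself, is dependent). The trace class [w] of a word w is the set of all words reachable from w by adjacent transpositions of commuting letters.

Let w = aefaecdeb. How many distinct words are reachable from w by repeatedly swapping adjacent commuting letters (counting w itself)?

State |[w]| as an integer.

72

piece 0:a — minimal
piece 1:e rests on {0:a}
piece 2:f — minimal
piece 3:a rests on {1:e}
piece 4:e rests on {3:a}
piece 5:c rests on {4:e}
piece 6:d rests on {5:c}
piece 7:e rests on {5:c}
piece 8:b rests on {2:f}
minimal pieces: {0:a, 2:f}
ways to finish when only these pieces remain (= sum over removing one remaining piece with nothing left below it):
  1 left: {6}→1  {7}→1  {8}→1
  2 left: {2,8}→1  {6,7}→2  {6,8}→2  {7,8}→2
  3 left: {2,6,8}→3  {2,7,8}→3  {5,6,7}→2  {6,7,8}→6
  4 left: {2,6,7,8}→12  {4,5,6,7}→2  {5,6,7,8}→8
  5 left: {2,5,6,7,8}→20  {3,4,5,6,7}→2  {4,5,6,7,8}→10
  6 left: {1,3,4,5,6,7}→2  {2,4,5,6,7,8}→30  {3,4,5,6,7,8}→12
  7 left: {0,1,3,4,5,6,7}→2  {1,3,4,5,6,7,8}→14  {2,3,4,5,6,7,8}→42
  placing 0:a first → 56 extensions
  placing 2:f first → 16 extensions
total linear extensions = 72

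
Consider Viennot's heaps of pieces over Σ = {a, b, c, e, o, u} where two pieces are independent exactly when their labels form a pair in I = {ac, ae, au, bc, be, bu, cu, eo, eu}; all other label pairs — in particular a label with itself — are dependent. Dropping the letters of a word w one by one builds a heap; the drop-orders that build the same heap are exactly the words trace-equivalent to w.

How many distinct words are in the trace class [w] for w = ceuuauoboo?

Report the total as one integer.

140

piece 0:c — minimal
piece 1:e rests on {0:c}
piece 2:u — minimal
piece 3:u rests on {2:u}
piece 4:a — minimal
piece 5:u rests on {3:u}
piece 6:o rests on {0:c, 4:a, 5:u}
piece 7:b rests on {6:o}
piece 8:o rests on {7:b}
piece 9:o rests on {8:o}
minimal pieces: {0:c, 2:u, 4:a}
ways to finish when only these pieces remain (= sum over removing one remaining piece with nothing left below it):
  1 left: {1}→1  {9}→1
  2 left: {1,9}→2  {8,9}→1
  3 left: {1,8,9}→3  {7,8,9}→1
  4 left: {1,7,8,9}→4  {6,7,8,9}→1
  5 left: {1,6,7,8,9}→5  {4,6,7,8,9}→1  {5,6,7,8,9}→1
  6 left: {0,1,6,7,8,9}→5  {1,4,6,7,8,9}→6  {1,5,6,7,8,9}→6  {3,5,6,7,8,9}→1  {4,5,6,7,8,9}→2
  7 left: {0,1,4,6,7,8,9}→11  {0,1,5,6,7,8,9}→11  {1,3,5,6,7,8,9}→7  {1,4,5,6,7,8,9}→14  {2,3,5,6,7,8,9}→1  {3,4,5,6,7,8,9}→3
  8 left: {0,1,3,5,6,7,8,9}→18  {0,1,4,5,6,7,8,9}→36  {1,2,3,5,6,7,8,9}→8  {1,3,4,5,6,7,8,9}→24  {2,3,4,5,6,7,8,9}→4
  placing 0:c first → 36 extensions
  placing 2:u first → 78 extensions
  placing 4:a first → 26 extensions
total linear extensions = 140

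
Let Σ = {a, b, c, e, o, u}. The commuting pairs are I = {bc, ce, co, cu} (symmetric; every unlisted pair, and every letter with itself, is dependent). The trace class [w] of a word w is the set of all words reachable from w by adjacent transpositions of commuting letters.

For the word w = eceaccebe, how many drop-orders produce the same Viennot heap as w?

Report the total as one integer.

30

drop 0:e onto floor
drop 1:c onto floor
drop 2:e onto {0:e}
drop 3:a onto {1:c, 2:e}
drop 4:c onto {3:a}
drop 5:c onto {4:c}
drop 6:e onto {3:a}
drop 7:b onto {6:e}
drop 8:e onto {7:b}
ground layer = {0:e, 1:c}
drop-orders for the pieces not yet dropped (sum over which currently-grounded one goes next):
  1 to go: {5} 1  {8} 1
  2 to go: {4,5} 1  {5,8} 2  {7,8} 1
  3 to go: {4,5,8} 3  {5,7,8} 3  {6,7,8} 1
  4 to go: {4,5,7,8} 6  {5,6,7,8} 4
  5 to go: {4,5,6,7,8} 10
  6 to go: {3,4,5,6,7,8} 10
  7 to go: {1,3,4,5,6,7,8} 10  {2,3,4,5,6,7,8} 10
  if 0:e drops first: 20 orders
  if 1:c drops first: 10 orders
heap linearizations: 30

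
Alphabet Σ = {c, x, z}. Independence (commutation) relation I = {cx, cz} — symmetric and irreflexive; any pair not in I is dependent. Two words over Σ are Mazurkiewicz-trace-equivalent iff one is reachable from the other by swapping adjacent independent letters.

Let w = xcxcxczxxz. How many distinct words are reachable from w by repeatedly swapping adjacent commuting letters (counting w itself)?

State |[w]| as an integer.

piece 0:x — minimal
piece 1:c — minimal
piece 2:x rests on {0:x}
piece 3:c rests on {1:c}
piece 4:x rests on {2:x}
piece 5:c rests on {3:c}
piece 6:z rests on {4:x}
piece 7:x rests on {6:z}
piece 8:x rests on {7:x}
piece 9:z rests on {8:x}
minimal pieces: {0:x, 1:c}
ways to finish when only these pieces remain (= sum over removing one remaining piece with nothing left below it):
  1 left: {5}→1  {9}→1
  2 left: {3,5}→1  {5,9}→2  {8,9}→1
  3 left: {1,3,5}→1  {3,5,9}→3  {5,8,9}→3  {7,8,9}→1
  4 left: {1,3,5,9}→4  {3,5,8,9}→6  {5,7,8,9}→4  {6,7,8,9}→1
  5 left: {1,3,5,8,9}→10  {3,5,7,8,9}→10  {4,6,7,8,9}→1  {5,6,7,8,9}→5
  6 left: {1,3,5,7,8,9}→20  {2,4,6,7,8,9}→1  {3,5,6,7,8,9}→15  {4,5,6,7,8,9}→6
  7 left: {0,2,4,6,7,8,9}→1  {1,3,5,6,7,8,9}→35  {2,4,5,6,7,8,9}→7  {3,4,5,6,7,8,9}→21
  8 left: {0,2,4,5,6,7,8,9}→8  {1,3,4,5,6,7,8,9}→56  {2,3,4,5,6,7,8,9}→28
  placing 0:x first → 84 extensions
  placing 1:c first → 36 extensions
total linear extensions = 120

120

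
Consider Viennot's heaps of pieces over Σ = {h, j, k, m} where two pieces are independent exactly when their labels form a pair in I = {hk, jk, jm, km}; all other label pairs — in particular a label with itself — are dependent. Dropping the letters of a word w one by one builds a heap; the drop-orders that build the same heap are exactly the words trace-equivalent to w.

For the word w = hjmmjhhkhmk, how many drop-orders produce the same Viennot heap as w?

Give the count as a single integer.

330

drop 0:h onto floor
drop 1:j onto {0:h}
drop 2:m onto {0:h}
drop 3:m onto {2:m}
drop 4:j onto {1:j}
drop 5:h onto {3:m, 4:j}
drop 6:h onto {5:h}
drop 7:k onto floor
drop 8:h onto {6:h}
drop 9:m onto {8:h}
drop 10:k onto {7:k}
ground layer = {0:h, 7:k}
drop-orders for the pieces not yet dropped (sum over which currently-grounded one goes next):
  1 to go: {9} 1  {10} 1
  2 to go: {7,10} 1  {8,9} 1  {9,10} 2
  3 to go: {6,8,9} 1  {7,9,10} 3  {8,9,10} 3
  4 to go: {5,6,8,9} 1  {6,8,9,10} 4  {7,8,9,10} 6
  5 to go: {3,5,6,8,9} 1  {4,5,6,8,9} 1  {5,6,8,9,10} 5  {6,7,8,9,10} 10
  6 to go: {1,4,5,6,8,9} 1  {2,3,5,6,8,9} 1  {3,4,5,6,8,9} 2  {3,5,6,8,9,10} 6  {4,5,6,8,9,10} 6  {5,6,7,8,9,10} 15
  7 to go: {1,3,4,5,6,8,9} 3  {1,4,5,6,8,9,10} 7  {2,3,4,5,6,8,9} 3  {2,3,5,6,8,9,10} 7  {3,4,5,6,8,9,10} 14  {3,5,6,7,8,9,10} 21  {4,5,6,7,8,9,10} 21
  8 to go: {1,2,3,4,5,6,8,9} 6  {1,3,4,5,6,8,9,10} 24  {1,4,5,6,7,8,9,10} 28  {2,3,4,5,6,8,9,10} 24  {2,3,5,6,7,8,9,10} 28  {3,4,5,6,7,8,9,10} 56
  9 to go: {0,1,2,3,4,5,6,8,9} 6  {1,2,3,4,5,6,8,9,10} 54  {1,3,4,5,6,7,8,9,10} 108  {2,3,4,5,6,7,8,9,10} 108
  if 0:h drops first: 270 orders
  if 7:k drops first: 60 orders
heap linearizations: 330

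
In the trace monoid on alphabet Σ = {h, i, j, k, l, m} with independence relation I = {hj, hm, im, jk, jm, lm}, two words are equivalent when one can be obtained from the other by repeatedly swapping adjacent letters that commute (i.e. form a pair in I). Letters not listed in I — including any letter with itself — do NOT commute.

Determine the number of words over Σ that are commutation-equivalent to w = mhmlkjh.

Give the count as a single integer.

drop 0:m onto floor
drop 1:h onto floor
drop 2:m onto {0:m}
drop 3:l onto {1:h}
drop 4:k onto {2:m, 3:l}
drop 5:j onto {3:l}
drop 6:h onto {4:k}
ground layer = {0:m, 1:h}
drop-orders for the pieces not yet dropped (sum over which currently-grounded one goes next):
  1 to go: {5} 1  {6} 1
  2 to go: {4,6} 1  {5,6} 2
  3 to go: {2,4,6} 1  {4,5,6} 3
  4 to go: {0,2,4,6} 1  {2,4,5,6} 4  {3,4,5,6} 3
  5 to go: {0,2,4,5,6} 5  {1,3,4,5,6} 3  {2,3,4,5,6} 7
  if 0:m drops first: 10 orders
  if 1:h drops first: 12 orders
heap linearizations: 22

22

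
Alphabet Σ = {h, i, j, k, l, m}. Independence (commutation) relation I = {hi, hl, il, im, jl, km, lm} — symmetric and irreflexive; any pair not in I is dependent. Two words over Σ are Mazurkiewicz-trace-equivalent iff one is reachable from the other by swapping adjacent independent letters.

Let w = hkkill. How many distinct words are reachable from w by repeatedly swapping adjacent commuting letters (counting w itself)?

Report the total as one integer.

drop 0:h onto floor
drop 1:k onto {0:h}
drop 2:k onto {1:k}
drop 3:i onto {2:k}
drop 4:l onto {2:k}
drop 5:l onto {4:l}
ground layer = {0:h}
drop-orders for the pieces not yet dropped (sum over which currently-grounded one goes next):
  1 to go: {3} 1  {5} 1
  2 to go: {3,5} 2  {4,5} 1
  3 to go: {3,4,5} 3
  4 to go: {2,3,4,5} 3
  if 0:h drops first: 3 orders

3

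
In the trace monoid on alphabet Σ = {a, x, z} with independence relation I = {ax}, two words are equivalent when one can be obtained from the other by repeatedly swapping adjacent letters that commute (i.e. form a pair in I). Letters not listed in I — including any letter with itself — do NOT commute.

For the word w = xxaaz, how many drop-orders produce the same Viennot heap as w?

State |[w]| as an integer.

6

piece 0:x — minimal
piece 1:x rests on {0:x}
piece 2:a — minimal
piece 3:a rests on {2:a}
piece 4:z rests on {1:x, 3:a}
minimal pieces: {0:x, 2:a}
ways to finish when only these pieces remain (= sum over removing one remaining piece with nothing left below it):
  1 left: {4}→1
  2 left: {1,4}→1  {3,4}→1
  3 left: {0,1,4}→1  {1,3,4}→2  {2,3,4}→1
  placing 0:x first → 3 extensions
  placing 2:a first → 3 extensions
total linear extensions = 6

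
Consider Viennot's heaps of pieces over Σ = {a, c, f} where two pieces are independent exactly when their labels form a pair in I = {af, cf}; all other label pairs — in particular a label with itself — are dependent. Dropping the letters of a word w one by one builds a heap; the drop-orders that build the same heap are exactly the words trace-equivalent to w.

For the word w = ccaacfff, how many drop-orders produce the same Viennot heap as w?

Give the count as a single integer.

56

0(c) covers ∅
1(c) covers 0:c
2(a) covers 1:c
3(a) covers 2:a
4(c) covers 3:a
5(f) covers ∅
6(f) covers 5:f
7(f) covers 6:f
floor of heap: 0:c, 5:f
completions by unplaced set U, small U first (add the entries for U minus each lowest piece of U):
  |U|=1: {4}:1  {7}:1
  |U|=2: {3,4}:1  {4,7}:2  {6,7}:1
  |U|=3: {2,3,4}:1  {3,4,7}:3  {4,6,7}:3  {5,6,7}:1
  |U|=4: {1,2,3,4}:1  {2,3,4,7}:4  {3,4,6,7}:6  {4,5,6,7}:4
  |U|=5: {0,1,2,3,4}:1  {1,2,3,4,7}:5  {2,3,4,6,7}:10  {3,4,5,6,7}:10
  |U|=6: {0,1,2,3,4,7}:6  {1,2,3,4,6,7}:15  {2,3,4,5,6,7}:20
  start at 0(c): 35
  start at 5(f): 21
sum over floor = 56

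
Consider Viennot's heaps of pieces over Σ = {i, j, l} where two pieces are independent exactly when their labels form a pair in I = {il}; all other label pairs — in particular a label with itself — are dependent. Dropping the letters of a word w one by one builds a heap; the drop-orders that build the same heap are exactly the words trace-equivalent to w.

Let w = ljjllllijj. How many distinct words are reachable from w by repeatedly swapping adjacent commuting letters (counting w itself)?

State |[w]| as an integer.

5

0(l) covers ∅
1(j) covers 0:l
2(j) covers 1:j
3(l) covers 2:j
4(l) covers 3:l
5(l) covers 4:l
6(l) covers 5:l
7(i) covers 2:j
8(j) covers 6:l, 7:i
9(j) covers 8:j
floor of heap: 0:l
completions by unplaced set U, small U first (add the entries for U minus each lowest piece of U):
  |U|=1: {9}:1
  |U|=2: {8,9}:1
  |U|=3: {6,8,9}:1  {7,8,9}:1
  |U|=4: {5,6,8,9}:1  {6,7,8,9}:2
  |U|=5: {4,5,6,8,9}:1  {5,6,7,8,9}:3
  |U|=6: {3,4,5,6,8,9}:1  {4,5,6,7,8,9}:4
  |U|=7: {3,4,5,6,7,8,9}:5
  |U|=8: {2,3,4,5,6,7,8,9}:5
  start at 0(l): 5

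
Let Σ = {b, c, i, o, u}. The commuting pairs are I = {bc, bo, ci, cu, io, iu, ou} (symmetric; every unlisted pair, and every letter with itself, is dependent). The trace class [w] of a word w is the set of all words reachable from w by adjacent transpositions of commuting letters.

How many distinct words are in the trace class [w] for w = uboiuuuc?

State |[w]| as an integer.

112

0(u) covers ∅
1(b) covers 0:u
2(o) covers ∅
3(i) covers 1:b
4(u) covers 1:b
5(u) covers 4:u
6(u) covers 5:u
7(c) covers 2:o
floor of heap: 0:u, 2:o
completions by unplaced set U, small U first (add the entries for U minus each lowest piece of U):
  |U|=1: {3}:1  {6}:1  {7}:1
  |U|=2: {2,7}:1  {3,6}:2  {3,7}:2  {5,6}:1  {6,7}:2
  |U|=3: {2,3,7}:3  {2,6,7}:3  {3,5,6}:3  {3,6,7}:6  {4,5,6}:1  {5,6,7}:3
  |U|=4: {2,3,6,7}:12  {2,5,6,7}:6  {3,4,5,6}:4  {3,5,6,7}:12  {4,5,6,7}:4
  |U|=5: {1,3,4,5,6}:4  {2,3,5,6,7}:30  {2,4,5,6,7}:10  {3,4,5,6,7}:20
  |U|=6: {0,1,3,4,5,6}:4  {1,3,4,5,6,7}:24  {2,3,4,5,6,7}:60
  start at 0(u): 84
  start at 2(o): 28
sum over floor = 112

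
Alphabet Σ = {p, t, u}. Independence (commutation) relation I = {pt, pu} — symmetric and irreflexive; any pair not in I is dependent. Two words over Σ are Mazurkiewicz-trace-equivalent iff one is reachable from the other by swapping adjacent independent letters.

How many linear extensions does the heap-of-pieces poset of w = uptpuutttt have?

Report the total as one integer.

45

#0=u has no predecessor
#1=p has no predecessor
#2=t depends on [0:u]
#3=p depends on [1:p]
#4=u depends on [2:t]
#5=u depends on [4:u]
#6=t depends on [5:u]
#7=t depends on [6:t]
#8=t depends on [7:t]
#9=t depends on [8:t]
sources: [0:u, 1:p]
N(rest) = Σ N(rest − s) over sources s of rest; N(one piece) = 1:
  size 1 → [3]=1  [9]=1
  size 2 → [1,3]=1  [3,9]=2  [8,9]=1
  size 3 → [1,3,9]=3  [3,8,9]=3  [7,8,9]=1
  size 4 → [1,3,8,9]=6  [3,7,8,9]=4  [6,7,8,9]=1
  size 5 → [1,3,7,8,9]=10  [3,6,7,8,9]=5  [5,6,7,8,9]=1
  size 6 → [1,3,6,7,8,9]=15  [3,5,6,7,8,9]=6  [4,5,6,7,8,9]=1
  size 7 → [1,3,5,6,7,8,9]=21  [2,4,5,6,7,8,9]=1  [3,4,5,6,7,8,9]=7
  size 8 → [0,2,4,5,6,7,8,9]=1  [1,3,4,5,6,7,8,9]=28  [2,3,4,5,6,7,8,9]=8
  first=0(u) contributes 36
  first=1(p) contributes 9
|[w]| = 45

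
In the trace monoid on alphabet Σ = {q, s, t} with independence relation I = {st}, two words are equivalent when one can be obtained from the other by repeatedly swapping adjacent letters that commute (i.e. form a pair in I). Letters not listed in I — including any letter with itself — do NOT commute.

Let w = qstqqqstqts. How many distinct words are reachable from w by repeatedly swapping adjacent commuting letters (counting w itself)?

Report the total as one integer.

8

piece 0:q — minimal
piece 1:s rests on {0:q}
piece 2:t rests on {0:q}
piece 3:q rests on {1:s, 2:t}
piece 4:q rests on {3:q}
piece 5:q rests on {4:q}
piece 6:s rests on {5:q}
piece 7:t rests on {5:q}
piece 8:q rests on {6:s, 7:t}
piece 9:t rests on {8:q}
piece 10:s rests on {8:q}
minimal pieces: {0:q}
ways to finish when only these pieces remain (= sum over removing one remaining piece with nothing left below it):
  1 left: {9}→1  {10}→1
  2 left: {9,10}→2
  3 left: {8,9,10}→2
  4 left: {6,8,9,10}→2  {7,8,9,10}→2
  5 left: {6,7,8,9,10}→4
  6 left: {5,6,7,8,9,10}→4
  7 left: {4,5,6,7,8,9,10}→4
  8 left: {3,4,5,6,7,8,9,10}→4
  9 left: {1,3,4,5,6,7,8,9,10}→4  {2,3,4,5,6,7,8,9,10}→4
  placing 0:q first → 8 extensions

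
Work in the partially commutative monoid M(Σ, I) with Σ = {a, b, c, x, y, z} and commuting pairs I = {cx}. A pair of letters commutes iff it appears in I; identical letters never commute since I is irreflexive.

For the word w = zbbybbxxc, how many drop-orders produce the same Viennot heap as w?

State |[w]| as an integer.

piece 0:z — minimal
piece 1:b rests on {0:z}
piece 2:b rests on {1:b}
piece 3:y rests on {2:b}
piece 4:b rests on {3:y}
piece 5:b rests on {4:b}
piece 6:x rests on {5:b}
piece 7:x rests on {6:x}
piece 8:c rests on {5:b}
minimal pieces: {0:z}
ways to finish when only these pieces remain (= sum over removing one remaining piece with nothing left below it):
  1 left: {7}→1  {8}→1
  2 left: {6,7}→1  {7,8}→2
  3 left: {6,7,8}→3
  4 left: {5,6,7,8}→3
  5 left: {4,5,6,7,8}→3
  6 left: {3,4,5,6,7,8}→3
  7 left: {2,3,4,5,6,7,8}→3
  placing 0:z first → 3 extensions

3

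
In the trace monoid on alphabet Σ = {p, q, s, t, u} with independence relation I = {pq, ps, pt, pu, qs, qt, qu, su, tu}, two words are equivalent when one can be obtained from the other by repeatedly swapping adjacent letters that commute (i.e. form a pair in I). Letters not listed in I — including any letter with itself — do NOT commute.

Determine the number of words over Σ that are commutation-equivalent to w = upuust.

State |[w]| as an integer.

60

drop 0:u onto floor
drop 1:p onto floor
drop 2:u onto {0:u}
drop 3:u onto {2:u}
drop 4:s onto floor
drop 5:t onto {4:s}
ground layer = {0:u, 1:p, 4:s}
drop-orders for the pieces not yet dropped (sum over which currently-grounded one goes next):
  1 to go: {1} 1  {3} 1  {5} 1
  2 to go: {1,3} 2  {1,5} 2  {2,3} 1  {3,5} 2  {4,5} 1
  3 to go: {0,2,3} 1  {1,2,3} 3  {1,3,5} 6  {1,4,5} 3  {2,3,5} 3  {3,4,5} 3
  4 to go: {0,1,2,3} 4  {0,2,3,5} 4  {1,2,3,5} 12  {1,3,4,5} 12  {2,3,4,5} 6
  if 0:u drops first: 30 orders
  if 1:p drops first: 10 orders
  if 4:s drops first: 20 orders
heap linearizations: 60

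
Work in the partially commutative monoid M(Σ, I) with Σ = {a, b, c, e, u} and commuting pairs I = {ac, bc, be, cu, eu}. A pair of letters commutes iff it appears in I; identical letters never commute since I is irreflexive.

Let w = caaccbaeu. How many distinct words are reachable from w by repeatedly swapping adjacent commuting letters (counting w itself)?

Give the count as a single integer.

0(c) covers ∅
1(a) covers ∅
2(a) covers 1:a
3(c) covers 0:c
4(c) covers 3:c
5(b) covers 2:a
6(a) covers 5:b
7(e) covers 4:c, 6:a
8(u) covers 6:a
floor of heap: 0:c, 1:a
completions by unplaced set U, small U first (add the entries for U minus each lowest piece of U):
  |U|=1: {7}:1  {8}:1
  |U|=2: {4,7}:1  {7,8}:2
  |U|=3: {3,4,7}:1  {4,7,8}:3  {6,7,8}:2
  |U|=4: {0,3,4,7}:1  {3,4,7,8}:4  {4,6,7,8}:5  {5,6,7,8}:2
  |U|=5: {0,3,4,7,8}:5  {2,5,6,7,8}:2  {3,4,6,7,8}:9  {4,5,6,7,8}:7
  |U|=6: {0,3,4,6,7,8}:14  {1,2,5,6,7,8}:2  {2,4,5,6,7,8}:9  {3,4,5,6,7,8}:16
  |U|=7: {0,3,4,5,6,7,8}:30  {1,2,4,5,6,7,8}:11  {2,3,4,5,6,7,8}:25
  start at 0(c): 36
  start at 1(a): 55
sum over floor = 91

91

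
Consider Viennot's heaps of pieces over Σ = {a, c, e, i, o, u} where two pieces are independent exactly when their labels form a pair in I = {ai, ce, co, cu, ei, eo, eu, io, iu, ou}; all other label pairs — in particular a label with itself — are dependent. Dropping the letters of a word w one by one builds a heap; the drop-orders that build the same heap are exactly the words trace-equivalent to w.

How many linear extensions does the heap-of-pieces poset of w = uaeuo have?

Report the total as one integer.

drop 0:u onto floor
drop 1:a onto {0:u}
drop 2:e onto {1:a}
drop 3:u onto {1:a}
drop 4:o onto {1:a}
ground layer = {0:u}
drop-orders for the pieces not yet dropped (sum over which currently-grounded one goes next):
  1 to go: {2} 1  {3} 1  {4} 1
  2 to go: {2,3} 2  {2,4} 2  {3,4} 2
  3 to go: {2,3,4} 6
  if 0:u drops first: 6 orders

6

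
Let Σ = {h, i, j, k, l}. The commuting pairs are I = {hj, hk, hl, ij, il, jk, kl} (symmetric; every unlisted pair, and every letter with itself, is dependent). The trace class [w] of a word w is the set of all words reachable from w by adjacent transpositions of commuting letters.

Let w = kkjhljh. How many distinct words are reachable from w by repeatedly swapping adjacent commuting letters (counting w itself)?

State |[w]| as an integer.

210

drop 0:k onto floor
drop 1:k onto {0:k}
drop 2:j onto floor
drop 3:h onto floor
drop 4:l onto {2:j}
drop 5:j onto {4:l}
drop 6:h onto {3:h}
ground layer = {0:k, 2:j, 3:h}
drop-orders for the pieces not yet dropped (sum over which currently-grounded one goes next):
  1 to go: {1} 1  {5} 1  {6} 1
  2 to go: {0,1} 1  {1,5} 2  {1,6} 2  {3,6} 1  {4,5} 1  {5,6} 2
  3 to go: {0,1,5} 3  {0,1,6} 3  {1,3,6} 3  {1,4,5} 3  {1,5,6} 6  {2,4,5} 1  {3,5,6} 3  {4,5,6} 3
  4 to go: {0,1,3,6} 6  {0,1,4,5} 6  {0,1,5,6} 12  {1,2,4,5} 4  {1,3,5,6} 12  {1,4,5,6} 12  {2,4,5,6} 4  {3,4,5,6} 6
  5 to go: {0,1,2,4,5} 10  {0,1,3,5,6} 30  {0,1,4,5,6} 30  {1,2,4,5,6} 20  {1,3,4,5,6} 30  {2,3,4,5,6} 10
  if 0:k drops first: 60 orders
  if 2:j drops first: 90 orders
  if 3:h drops first: 60 orders
heap linearizations: 210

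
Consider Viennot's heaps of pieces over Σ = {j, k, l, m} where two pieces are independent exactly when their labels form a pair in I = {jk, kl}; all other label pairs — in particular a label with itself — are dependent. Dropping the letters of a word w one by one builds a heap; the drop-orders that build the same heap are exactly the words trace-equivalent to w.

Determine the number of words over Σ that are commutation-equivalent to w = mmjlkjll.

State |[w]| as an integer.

#0=m has no predecessor
#1=m depends on [0:m]
#2=j depends on [1:m]
#3=l depends on [2:j]
#4=k depends on [1:m]
#5=j depends on [3:l]
#6=l depends on [5:j]
#7=l depends on [6:l]
sources: [0:m]
N(rest) = Σ N(rest − s) over sources s of rest; N(one piece) = 1:
  size 1 → [4]=1  [7]=1
  size 2 → [4,7]=2  [6,7]=1
  size 3 → [4,6,7]=3  [5,6,7]=1
  size 4 → [3,5,6,7]=1  [4,5,6,7]=4
  size 5 → [2,3,5,6,7]=1  [3,4,5,6,7]=5
  size 6 → [2,3,4,5,6,7]=6
  first=0(m) contributes 6

6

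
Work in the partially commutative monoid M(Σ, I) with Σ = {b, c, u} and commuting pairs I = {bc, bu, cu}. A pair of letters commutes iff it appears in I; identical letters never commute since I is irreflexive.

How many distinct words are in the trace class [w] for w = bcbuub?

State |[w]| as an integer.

piece 0:b — minimal
piece 1:c — minimal
piece 2:b rests on {0:b}
piece 3:u — minimal
piece 4:u rests on {3:u}
piece 5:b rests on {2:b}
minimal pieces: {0:b, 1:c, 3:u}
ways to finish when only these pieces remain (= sum over removing one remaining piece with nothing left below it):
  1 left: {1}→1  {4}→1  {5}→1
  2 left: {1,4}→2  {1,5}→2  {2,5}→1  {3,4}→1  {4,5}→2
  3 left: {0,2,5}→1  {1,2,5}→3  {1,3,4}→3  {1,4,5}→6  {2,4,5}→3  {3,4,5}→3
  4 left: {0,1,2,5}→4  {0,2,4,5}→4  {1,2,4,5}→12  {1,3,4,5}→12  {2,3,4,5}→6
  placing 0:b first → 30 extensions
  placing 1:c first → 10 extensions
  placing 3:u first → 20 extensions
total linear extensions = 60

60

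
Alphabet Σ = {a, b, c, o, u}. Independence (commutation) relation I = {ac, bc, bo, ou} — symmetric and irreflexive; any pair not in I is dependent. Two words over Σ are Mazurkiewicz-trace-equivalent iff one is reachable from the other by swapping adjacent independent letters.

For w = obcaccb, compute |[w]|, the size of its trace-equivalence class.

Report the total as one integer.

30

#0=o has no predecessor
#1=b has no predecessor
#2=c depends on [0:o]
#3=a depends on [0:o, 1:b]
#4=c depends on [2:c]
#5=c depends on [4:c]
#6=b depends on [3:a]
sources: [0:o, 1:b]
N(rest) = Σ N(rest − s) over sources s of rest; N(one piece) = 1:
  size 1 → [5]=1  [6]=1
  size 2 → [3,6]=1  [4,5]=1  [5,6]=2
  size 3 → [1,3,6]=1  [2,4,5]=1  [3,5,6]=3  [4,5,6]=3
  size 4 → [1,3,5,6]=4  [2,4,5,6]=4  [3,4,5,6]=6
  size 5 → [1,3,4,5,6]=10  [2,3,4,5,6]=10
  first=0(o) contributes 20
  first=1(b) contributes 10
|[w]| = 30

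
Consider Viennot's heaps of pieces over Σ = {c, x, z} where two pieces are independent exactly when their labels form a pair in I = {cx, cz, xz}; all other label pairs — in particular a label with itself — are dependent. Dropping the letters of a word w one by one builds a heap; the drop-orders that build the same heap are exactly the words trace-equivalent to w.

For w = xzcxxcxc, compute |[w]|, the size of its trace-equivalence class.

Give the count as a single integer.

280

drop 0:x onto floor
drop 1:z onto floor
drop 2:c onto floor
drop 3:x onto {0:x}
drop 4:x onto {3:x}
drop 5:c onto {2:c}
drop 6:x onto {4:x}
drop 7:c onto {5:c}
ground layer = {0:x, 1:z, 2:c}
drop-orders for the pieces not yet dropped (sum over which currently-grounded one goes next):
  1 to go: {1} 1  {6} 1  {7} 1
  2 to go: {1,6} 2  {1,7} 2  {4,6} 1  {5,7} 1  {6,7} 2
  3 to go: {1,4,6} 3  {1,5,7} 3  {1,6,7} 6  {2,5,7} 1  {3,4,6} 1  {4,6,7} 3  {5,6,7} 3
  4 to go: {0,3,4,6} 1  {1,2,5,7} 4  {1,3,4,6} 4  {1,4,6,7} 12  {1,5,6,7} 12  {2,5,6,7} 4  {3,4,6,7} 4  {4,5,6,7} 6
  5 to go: {0,1,3,4,6} 5  {0,3,4,6,7} 5  {1,2,5,6,7} 20  {1,3,4,6,7} 20  {1,4,5,6,7} 30  {2,4,5,6,7} 10  {3,4,5,6,7} 10
  6 to go: {0,1,3,4,6,7} 30  {0,3,4,5,6,7} 15  {1,2,4,5,6,7} 60  {1,3,4,5,6,7} 60  {2,3,4,5,6,7} 20
  if 0:x drops first: 140 orders
  if 1:z drops first: 35 orders
  if 2:c drops first: 105 orders
heap linearizations: 280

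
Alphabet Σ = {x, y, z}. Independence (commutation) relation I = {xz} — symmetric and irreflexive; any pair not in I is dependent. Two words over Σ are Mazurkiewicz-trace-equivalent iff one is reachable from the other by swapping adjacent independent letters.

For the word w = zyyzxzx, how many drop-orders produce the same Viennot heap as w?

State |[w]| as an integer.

6

drop 0:z onto floor
drop 1:y onto {0:z}
drop 2:y onto {1:y}
drop 3:z onto {2:y}
drop 4:x onto {2:y}
drop 5:z onto {3:z}
drop 6:x onto {4:x}
ground layer = {0:z}
drop-orders for the pieces not yet dropped (sum over which currently-grounded one goes next):
  1 to go: {5} 1  {6} 1
  2 to go: {3,5} 1  {4,6} 1  {5,6} 2
  3 to go: {3,5,6} 3  {4,5,6} 3
  4 to go: {3,4,5,6} 6
  5 to go: {2,3,4,5,6} 6
  if 0:z drops first: 6 orders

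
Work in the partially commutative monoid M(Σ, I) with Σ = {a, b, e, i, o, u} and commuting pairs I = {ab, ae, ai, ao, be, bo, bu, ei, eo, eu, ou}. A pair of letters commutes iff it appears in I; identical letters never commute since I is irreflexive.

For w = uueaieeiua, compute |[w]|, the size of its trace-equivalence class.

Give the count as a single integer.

piece 0:u — minimal
piece 1:u rests on {0:u}
piece 2:e — minimal
piece 3:a rests on {1:u}
piece 4:i rests on {1:u}
piece 5:e rests on {2:e}
piece 6:e rests on {5:e}
piece 7:i rests on {4:i}
piece 8:u rests on {3:a, 7:i}
piece 9:a rests on {8:u}
minimal pieces: {0:u, 2:e}
ways to finish when only these pieces remain (= sum over removing one remaining piece with nothing left below it):
  1 left: {6}→1  {9}→1
  2 left: {5,6}→1  {6,9}→2  {8,9}→1
  3 left: {2,5,6}→1  {3,8,9}→1  {5,6,9}→3  {6,8,9}→3  {7,8,9}→1
  4 left: {2,5,6,9}→4  {3,6,8,9}→4  {3,7,8,9}→2  {4,7,8,9}→1  {5,6,8,9}→6  {6,7,8,9}→4
  5 left: {2,5,6,8,9}→10  {3,4,7,8,9}→3  {3,5,6,8,9}→10  {3,6,7,8,9}→10  {4,6,7,8,9}→5  {5,6,7,8,9}→10
  6 left: {1,3,4,7,8,9}→3  {2,3,5,6,8,9}→20  {2,5,6,7,8,9}→20  {3,4,6,7,8,9}→18  {3,5,6,7,8,9}→30  {4,5,6,7,8,9}→15
  7 left: {0,1,3,4,7,8,9}→3  {1,3,4,6,7,8,9}→21  {2,3,5,6,7,8,9}→70  {2,4,5,6,7,8,9}→35  {3,4,5,6,7,8,9}→63
  8 left: {0,1,3,4,6,7,8,9}→24  {1,3,4,5,6,7,8,9}→84  {2,3,4,5,6,7,8,9}→168
  placing 0:u first → 252 extensions
  placing 2:e first → 108 extensions
total linear extensions = 360

360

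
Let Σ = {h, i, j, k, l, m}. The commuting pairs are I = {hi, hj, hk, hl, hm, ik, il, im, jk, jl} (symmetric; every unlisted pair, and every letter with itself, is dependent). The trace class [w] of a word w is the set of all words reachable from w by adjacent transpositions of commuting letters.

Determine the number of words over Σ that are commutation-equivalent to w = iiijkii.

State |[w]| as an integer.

piece 0:i — minimal
piece 1:i rests on {0:i}
piece 2:i rests on {1:i}
piece 3:j rests on {2:i}
piece 4:k — minimal
piece 5:i rests on {3:j}
piece 6:i rests on {5:i}
minimal pieces: {0:i, 4:k}
ways to finish when only these pieces remain (= sum over removing one remaining piece with nothing left below it):
  1 left: {4}→1  {6}→1
  2 left: {4,6}→2  {5,6}→1
  3 left: {3,5,6}→1  {4,5,6}→3
  4 left: {2,3,5,6}→1  {3,4,5,6}→4
  5 left: {1,2,3,5,6}→1  {2,3,4,5,6}→5
  placing 0:i first → 6 extensions
  placing 4:k first → 1 extensions
total linear extensions = 7

7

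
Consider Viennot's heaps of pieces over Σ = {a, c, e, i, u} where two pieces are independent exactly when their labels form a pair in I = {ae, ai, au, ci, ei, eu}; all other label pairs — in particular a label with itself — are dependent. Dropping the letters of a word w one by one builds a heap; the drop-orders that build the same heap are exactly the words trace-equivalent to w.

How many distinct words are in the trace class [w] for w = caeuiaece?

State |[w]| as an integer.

piece 0:c — minimal
piece 1:a rests on {0:c}
piece 2:e rests on {0:c}
piece 3:u rests on {0:c}
piece 4:i rests on {3:u}
piece 5:a rests on {1:a}
piece 6:e rests on {2:e}
piece 7:c rests on {3:u, 5:a, 6:e}
piece 8:e rests on {7:c}
minimal pieces: {0:c}
ways to finish when only these pieces remain (= sum over removing one remaining piece with nothing left below it):
  1 left: {4}→1  {8}→1
  2 left: {4,8}→2  {7,8}→1
  3 left: {4,7,8}→3  {5,7,8}→1  {6,7,8}→1
  4 left: {1,5,7,8}→1  {2,6,7,8}→1  {3,4,7,8}→3  {4,5,7,8}→4  {4,6,7,8}→4  {5,6,7,8}→2
  5 left: {1,4,5,7,8}→5  {1,5,6,7,8}→3  {2,4,6,7,8}→5  {2,5,6,7,8}→3  {3,4,5,7,8}→7  {3,4,6,7,8}→7  {4,5,6,7,8}→10
  6 left: {1,2,5,6,7,8}→6  {1,3,4,5,7,8}→12  {1,4,5,6,7,8}→18  {2,3,4,6,7,8}→12  {2,4,5,6,7,8}→18  {3,4,5,6,7,8}→24
  7 left: {1,2,4,5,6,7,8}→42  {1,3,4,5,6,7,8}→54  {2,3,4,5,6,7,8}→54
  placing 0:c first → 150 extensions

150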